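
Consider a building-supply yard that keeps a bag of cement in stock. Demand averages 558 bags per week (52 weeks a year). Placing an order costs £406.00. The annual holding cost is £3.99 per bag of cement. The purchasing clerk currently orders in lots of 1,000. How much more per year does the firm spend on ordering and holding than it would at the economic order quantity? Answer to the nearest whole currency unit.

Extra cost ≈ £4,080 per year

Annual demand D = 558 × 52 = 29,016.
EOQ = √(2DS/H) = √(2 × 29,016 × 406 / 3.99) ≈ 2430.02.
Cost at Q* = (D/Q*)S + (Q*/2)H = √(2DSH) ≈ £9,695.79.
Cost at Q = 1,000: (29,016/1,000)×406 + (1,000/2)×3.99 = £11,780.50 + £1,995.00 = £13,775.50.
Excess = £13,775.50 − £9,695.79 = £4,079.71.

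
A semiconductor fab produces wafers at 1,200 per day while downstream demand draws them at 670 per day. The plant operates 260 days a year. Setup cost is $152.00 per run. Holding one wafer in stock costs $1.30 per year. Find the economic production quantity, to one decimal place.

Q* ≈ 9,603.8 wafers

Annual demand D = 670 × 260 = 174,200.
Production build-up factor (1 − d/p) = 1 − 670/1,200 = 0.4417.
Q* = √(2DS / (H(1 − d/p))) = √(2 × 174,200 × 152 / (1.3 × 0.4417)).
= √(52,956,800 / 0.5742) ≈ 9603.773.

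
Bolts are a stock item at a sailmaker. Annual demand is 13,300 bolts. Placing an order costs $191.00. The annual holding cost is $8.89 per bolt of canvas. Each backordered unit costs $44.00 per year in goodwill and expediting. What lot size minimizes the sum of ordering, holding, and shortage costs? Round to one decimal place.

Q* ≈ 828.8 bolts

With planned backorders, Q* = √(2DS/H) · √((H+B)/B).
√(2DS/H) = √(2 × 13,300 × 191 / 8.89) = 755.974.
√((H+B)/B) = √((8.89+44)/44) = 1.0964.
Q* ≈ 828.833.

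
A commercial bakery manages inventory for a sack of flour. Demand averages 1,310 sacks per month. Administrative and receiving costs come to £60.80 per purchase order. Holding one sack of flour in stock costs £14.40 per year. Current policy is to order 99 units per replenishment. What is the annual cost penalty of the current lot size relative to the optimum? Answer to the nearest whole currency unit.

Extra cost ≈ £5,121 per year

Annual demand D = 1,310 × 12 = 15,720.
EOQ = √(2DS/H) = √(2 × 15,720 × 60.8 / 14.4) ≈ 364.34.
Cost at Q* = (D/Q*)S + (Q*/2)H = √(2DSH) ≈ £5,246.56.
Cost at Q = 99: (15,720/99)×60.8 + (99/2)×14.4 = £9,654.30 + £712.80 = £10,367.10.
Excess = £10,367.10 − £5,246.56 = £5,120.55.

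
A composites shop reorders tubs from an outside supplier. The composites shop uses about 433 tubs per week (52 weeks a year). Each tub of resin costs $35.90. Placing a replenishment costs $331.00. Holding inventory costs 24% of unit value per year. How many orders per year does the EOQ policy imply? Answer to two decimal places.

N ≈ 17.12 orders per year

Annual demand D = 433 × 52 = 22,516.
Holding cost H = 0.24 × $35.90 = $8.6160 per unit per year.
Q* = √(2DS/H) = √(2 × 22,516 × 331 / 8.616) ≈ 1315.29.
Orders per year = D / Q* = 22,516 / 1315.29 ≈ 17.119.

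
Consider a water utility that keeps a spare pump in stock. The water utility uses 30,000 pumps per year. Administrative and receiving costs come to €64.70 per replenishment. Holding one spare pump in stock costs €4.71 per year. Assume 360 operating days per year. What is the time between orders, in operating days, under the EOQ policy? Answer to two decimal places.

Q* = √(2DS/H) = √(2 × 30,000 × 64.7 / 4.71) ≈ 907.86.
Cycle time = Q*/D × 360 = 907.86 / 30,000 × 360 ≈ 10.894 days.

T ≈ 10.89 days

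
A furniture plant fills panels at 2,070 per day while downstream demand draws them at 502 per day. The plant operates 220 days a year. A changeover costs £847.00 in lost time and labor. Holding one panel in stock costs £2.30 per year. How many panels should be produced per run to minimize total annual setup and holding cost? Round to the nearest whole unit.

Annual demand D = 502 × 220 = 110,440.
Production build-up factor (1 − d/p) = 1 − 502/2,070 = 0.7575.
Q* = √(2DS / (H(1 − d/p))) = √(2 × 110,440 × 847 / (2.3 × 0.7575)).
= √(187,085,360 / 1.7422) ≈ 10362.586.

Q* ≈ 10,363 panels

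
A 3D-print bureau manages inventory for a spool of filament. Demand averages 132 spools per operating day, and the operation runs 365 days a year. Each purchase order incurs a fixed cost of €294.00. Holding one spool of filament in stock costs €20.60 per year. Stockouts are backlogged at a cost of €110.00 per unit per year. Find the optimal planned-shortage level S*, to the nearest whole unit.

S* ≈ 202 spools

Annual demand D = 132 × 365 = 48,180.
With planned backorders, Q* = √(2DS/H) · √((H+B)/B).
√(2DS/H) = √(2 × 48,180 × 294 / 20.6) = 1172.704.
√((H+B)/B) = √((20.6+110)/110) = 1.0896.
Q* ≈ 1277.802.
S* = Q* · H/(H+B) = 1277.802 × 20.6/130.6 ≈ 201.552.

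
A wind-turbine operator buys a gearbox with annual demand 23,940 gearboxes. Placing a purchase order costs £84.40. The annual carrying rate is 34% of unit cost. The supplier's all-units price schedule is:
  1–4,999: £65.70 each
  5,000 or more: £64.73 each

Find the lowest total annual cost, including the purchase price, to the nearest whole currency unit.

TC* ≈ £1,582,359

Holding cost per unit per year at price C is H = 0.34·C.
For each price level, check whether its EOQ is feasible; otherwise the best quantity at that price is the breakpoint.
EOQ at £65.70 = 425.3 (feasible in tier 1): TC = 23,940×£65.70 + (23,940/425.3)×84.4 + (425.3/2)×0.34×£65.70 = £1,582,359.02.
EOQ at £64.73 = 428.5 < 5000, so use break Q=5000: TC = 23,940×£64.73 + (23,940/5000.0)×84.4 + (5000.0/2)×0.34×£64.73 = £1,605,060.81.
Lowest total cost among the candidates is at Q = 425.3.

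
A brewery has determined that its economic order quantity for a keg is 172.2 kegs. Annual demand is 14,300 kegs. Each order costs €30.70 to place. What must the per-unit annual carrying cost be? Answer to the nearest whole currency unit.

Invert the EOQ relation Q*² = 2DS/H.
From Q* = √(2DS/H): H = 2DS / Q*² = 2 × 14,300 × 30.7 / 172.2² = 29.6100.

H ≈ €30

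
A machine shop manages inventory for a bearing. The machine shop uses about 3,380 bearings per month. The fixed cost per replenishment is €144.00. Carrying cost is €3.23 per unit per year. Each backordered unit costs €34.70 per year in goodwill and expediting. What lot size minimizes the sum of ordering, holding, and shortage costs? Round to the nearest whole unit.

Annual demand D = 3,380 × 12 = 40,560.
With planned backorders, Q* = √(2DS/H) · √((H+B)/B).
√(2DS/H) = √(2 × 40,560 × 144 / 3.23) = 1901.709.
√((H+B)/B) = √((3.23+34.7)/34.7) = 1.0455.
Q* ≈ 1988.248.

Q* ≈ 1,988 bearings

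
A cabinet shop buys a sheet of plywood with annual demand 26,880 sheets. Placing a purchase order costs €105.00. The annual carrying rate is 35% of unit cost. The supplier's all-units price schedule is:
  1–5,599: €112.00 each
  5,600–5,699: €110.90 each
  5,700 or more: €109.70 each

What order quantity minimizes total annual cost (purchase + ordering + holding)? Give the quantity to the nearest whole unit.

Holding cost per unit per year at price C is H = 0.35·C.
Candidates are each tier's EOQ (if it falls in that tier) and each price-break quantity.
EOQ at €112.00 = 379.5 (feasible in tier 1): TC = 26,880×€112.00 + (26,880/379.5)×105 + (379.5/2)×0.35×€112.00 = €3,025,435.35.
EOQ at €110.90 = 381.4 < 5600, so use break Q=5600: TC = 26,880×€110.90 + (26,880/5600.0)×105 + (5600.0/2)×0.35×€110.90 = €3,090,178.00.
EOQ at €109.70 = 383.4 < 5700, so use break Q=5700: TC = 26,880×€109.70 + (26,880/5700.0)×105 + (5700.0/2)×0.35×€109.70 = €3,058,656.91.
Lowest total cost is €3,025,435.35 at Q = 379.5.

Q* ≈ 379 sheets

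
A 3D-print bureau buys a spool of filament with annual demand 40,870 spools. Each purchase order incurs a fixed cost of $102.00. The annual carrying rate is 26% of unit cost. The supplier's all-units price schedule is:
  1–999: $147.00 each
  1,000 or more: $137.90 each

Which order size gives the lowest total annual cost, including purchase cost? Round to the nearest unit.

Holding cost per unit per year at price C is H = 0.26·C.
For each price level, check whether its EOQ is feasible; otherwise the best quantity at that price is the breakpoint.
EOQ at $147.00 = 467.1 (feasible in tier 1): TC = 40,870×$147.00 + (40,870/467.1)×102 + (467.1/2)×0.26×$147.00 = $6,025,741.01.
EOQ at $137.90 = 482.2 < 1000, so use break Q=1000: TC = 40,870×$137.90 + (40,870/1000.0)×102 + (1000.0/2)×0.26×$137.90 = $5,658,068.74.
Lowest total cost is $5,658,068.74 at Q = 1000.0.

Q* ≈ 1,000 spools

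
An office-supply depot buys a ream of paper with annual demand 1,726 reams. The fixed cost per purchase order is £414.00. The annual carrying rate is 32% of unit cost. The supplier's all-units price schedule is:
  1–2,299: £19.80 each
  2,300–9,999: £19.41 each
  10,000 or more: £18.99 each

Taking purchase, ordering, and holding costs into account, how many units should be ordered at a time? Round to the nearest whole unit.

Holding cost per unit per year at price C is H = 0.32·C.
For each price level, check whether its EOQ is feasible; otherwise the best quantity at that price is the breakpoint.
EOQ at £19.80 = 474.9 (feasible in tier 1): TC = 1,726×£19.80 + (1,726/474.9)×414 + (474.9/2)×0.32×£19.80 = £37,183.95.
EOQ at £19.41 = 479.7 < 2300, so use break Q=2300: TC = 1,726×£19.41 + (1,726/2300.0)×414 + (2300.0/2)×0.32×£19.41 = £40,955.22.
EOQ at £18.99 = 485.0 < 10000, so use break Q=10000: TC = 1,726×£18.99 + (1,726/10000.0)×414 + (10000.0/2)×0.32×£18.99 = £63,232.20.
Lowest total cost is £37,183.95 at Q = 474.9.

Q* ≈ 475 reams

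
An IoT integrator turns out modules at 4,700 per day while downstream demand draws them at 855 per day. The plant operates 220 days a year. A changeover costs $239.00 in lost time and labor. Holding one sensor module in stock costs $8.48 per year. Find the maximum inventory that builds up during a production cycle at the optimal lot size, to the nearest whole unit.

I_max ≈ 2,945 modules

Annual demand D = 855 × 220 = 188,100.
Production build-up factor (1 − d/p) = 1 − 855/4,700 = 0.8181.
Q* = √(2DS / (H(1 − d/p))) = √(2 × 188,100 × 239 / (8.48 × 0.8181)).
= √(89,911,800 / 6.9374) ≈ 3600.072.
Maximum inventory = Q*(1 − d/p) = 3600.072 × 0.8181 ≈ 2945.165.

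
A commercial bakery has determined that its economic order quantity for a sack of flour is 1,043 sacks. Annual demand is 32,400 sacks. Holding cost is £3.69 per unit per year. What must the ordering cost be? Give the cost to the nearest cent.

S ≈ £61.95

The basic EOQ model gives Q* = √(2DS/H); rearrange for the unknown.
From Q* = √(2DS/H): S = Q*²H / (2D) = 1,043² × 3.69 / (2 × 32,400) = 61.9470.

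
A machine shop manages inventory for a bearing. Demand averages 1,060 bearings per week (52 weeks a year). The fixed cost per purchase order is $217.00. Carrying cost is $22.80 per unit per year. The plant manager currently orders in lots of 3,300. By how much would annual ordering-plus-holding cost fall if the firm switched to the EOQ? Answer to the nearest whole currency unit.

Extra cost ≈ $17,890 per year

Annual demand D = 1,060 × 52 = 55,120.
EOQ = √(2DS/H) = √(2 × 55,120 × 217 / 22.8) ≈ 1024.31.
Cost at Q* = (D/Q*)S + (Q*/2)H = √(2DSH) ≈ $23,354.30.
Cost at Q = 3,300: (55,120/3,300)×217 + (3,300/2)×22.8 = $3,624.56 + $37,620.00 = $41,244.56.
Excess = $41,244.56 − $23,354.30 = $17,890.26.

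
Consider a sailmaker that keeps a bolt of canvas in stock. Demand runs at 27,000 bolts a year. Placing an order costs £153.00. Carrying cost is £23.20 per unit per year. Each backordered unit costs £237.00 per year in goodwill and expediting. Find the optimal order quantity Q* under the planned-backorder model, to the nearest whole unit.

Q* ≈ 625 bolts

With planned backorders, Q* = √(2DS/H) · √((H+B)/B).
√(2DS/H) = √(2 × 27,000 × 153 / 23.2) = 596.758.
√((H+B)/B) = √((23.2+237)/237) = 1.0478.
Q* ≈ 625.285.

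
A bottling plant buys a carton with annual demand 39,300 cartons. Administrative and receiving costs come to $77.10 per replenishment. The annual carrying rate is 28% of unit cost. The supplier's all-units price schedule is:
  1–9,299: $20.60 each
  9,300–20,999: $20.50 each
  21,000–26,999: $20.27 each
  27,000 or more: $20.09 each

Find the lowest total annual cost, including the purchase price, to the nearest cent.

Holding cost per unit per year at price C is H = 0.28·C.
For each price level, check whether its EOQ is feasible; otherwise the best quantity at that price is the breakpoint.
EOQ at $20.60 = 1025.0 (feasible in tier 1): TC = 39,300×$20.60 + (39,300/1025.0)×77.1 + (1025.0/2)×0.28×$20.60 = $815,492.23.
EOQ at $20.50 = 1027.5 < 9300, so use break Q=9300: TC = 39,300×$20.50 + (39,300/9300.0)×77.1 + (9300.0/2)×0.28×$20.50 = $832,666.81.
EOQ at $20.27 = 1033.3 < 21000, so use break Q=21000: TC = 39,300×$20.27 + (39,300/21000.0)×77.1 + (21000.0/2)×0.28×$20.27 = $856,349.09.
EOQ at $20.09 = 1037.9 < 27000, so use break Q=27000: TC = 39,300×$20.09 + (39,300/27000.0)×77.1 + (27000.0/2)×0.28×$20.09 = $865,589.42.
Lowest total cost among the candidates is at Q = 1025.0.

TC* ≈ $815,492.23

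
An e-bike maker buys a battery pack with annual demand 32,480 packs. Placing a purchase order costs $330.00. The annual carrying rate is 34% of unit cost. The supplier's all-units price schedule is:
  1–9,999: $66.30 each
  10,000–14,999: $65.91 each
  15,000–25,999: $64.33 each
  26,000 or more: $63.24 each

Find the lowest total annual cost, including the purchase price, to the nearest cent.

TC* ≈ $2,175,406.46

Holding cost per unit per year at price C is H = 0.34·C.
Candidates are each tier's EOQ (if it falls in that tier) and each price-break quantity.
EOQ at $66.30 = 975.2 (feasible in tier 1): TC = 32,480×$66.30 + (32,480/975.2)×330 + (975.2/2)×0.34×$66.30 = $2,175,406.46.
EOQ at $65.91 = 978.1 < 10000, so use break Q=10000: TC = 32,480×$65.91 + (32,480/10000.0)×330 + (10000.0/2)×0.34×$65.91 = $2,253,875.64.
EOQ at $64.33 = 990.0 < 15000, so use break Q=15000: TC = 32,480×$64.33 + (32,480/15000.0)×330 + (15000.0/2)×0.34×$64.33 = $2,254,194.46.
EOQ at $63.24 = 998.5 < 26000, so use break Q=26000: TC = 32,480×$63.24 + (32,480/26000.0)×330 + (26000.0/2)×0.34×$63.24 = $2,333,968.25.
Lowest total cost among the candidates is at Q = 975.2.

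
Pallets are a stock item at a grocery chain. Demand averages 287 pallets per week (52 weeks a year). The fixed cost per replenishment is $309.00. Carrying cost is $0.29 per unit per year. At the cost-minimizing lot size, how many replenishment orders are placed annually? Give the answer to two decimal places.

Annual demand D = 287 × 52 = 14,924.
EOQ = √(2DS/H) = √(2 × 14,924 × 309 / 0.29) ≈ 5639.46.
Orders per year = D / Q* = 14,924 / 5639.46 ≈ 2.646.

N ≈ 2.65 orders per year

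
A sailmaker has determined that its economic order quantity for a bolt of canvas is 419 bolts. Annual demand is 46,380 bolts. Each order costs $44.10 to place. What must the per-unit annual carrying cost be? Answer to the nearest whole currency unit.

H ≈ $23

The basic EOQ model gives Q* = √(2DS/H); rearrange for the unknown.
From Q* = √(2DS/H): H = 2DS / Q*² = 2 × 46,380 × 44.1 / 419² = 23.3008.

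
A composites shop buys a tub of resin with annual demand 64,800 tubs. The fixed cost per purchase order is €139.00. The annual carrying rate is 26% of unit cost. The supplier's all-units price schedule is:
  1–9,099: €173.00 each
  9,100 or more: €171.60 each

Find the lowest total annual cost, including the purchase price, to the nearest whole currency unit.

TC* ≈ €11,238,866

Holding cost per unit per year at price C is H = 0.26·C.
For each price level, check whether its EOQ is feasible; otherwise the best quantity at that price is the breakpoint.
EOQ at €173.00 = 632.8 (feasible in tier 1): TC = 64,800×€173.00 + (64,800/632.8)×139 + (632.8/2)×0.26×€173.00 = €11,238,865.55.
EOQ at €171.60 = 635.4 < 9100, so use break Q=9100: TC = 64,800×€171.60 + (64,800/9100.0)×139 + (9100.0/2)×0.26×€171.60 = €11,323,672.60.
Lowest total cost among the candidates is at Q = 632.8.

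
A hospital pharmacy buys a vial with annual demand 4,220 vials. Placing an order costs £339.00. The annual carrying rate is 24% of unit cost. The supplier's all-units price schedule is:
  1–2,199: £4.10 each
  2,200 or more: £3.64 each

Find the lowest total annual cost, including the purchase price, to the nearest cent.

TC* ≈ £16,972.02

Holding cost per unit per year at price C is H = 0.24·C.
Candidates are each tier's EOQ (if it falls in that tier) and each price-break quantity.
EOQ at £4.10 = 1705.2 (feasible in tier 1): TC = 4,220×£4.10 + (4,220/1705.2)×339 + (1705.2/2)×0.24×£4.10 = £18,979.91.
EOQ at £3.64 = 1809.7 < 2200, so use break Q=2200: TC = 4,220×£3.64 + (4,220/2200.0)×339 + (2200.0/2)×0.24×£3.64 = £16,972.02.
Lowest total cost among the candidates is at Q = 2200.0.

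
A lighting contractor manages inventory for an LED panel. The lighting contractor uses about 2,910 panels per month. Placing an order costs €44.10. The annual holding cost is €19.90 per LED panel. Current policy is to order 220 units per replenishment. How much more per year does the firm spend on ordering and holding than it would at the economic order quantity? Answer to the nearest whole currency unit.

Annual demand D = 2,910 × 12 = 34,920.
EOQ = √(2DS/H) = √(2 × 34,920 × 44.1 / 19.9) ≈ 393.41.
Cost at Q* = (D/Q*)S + (Q*/2)H = √(2DSH) ≈ €7,828.85.
Cost at Q = 220: (34,920/220)×44.1 + (220/2)×19.9 = €6,999.87 + €2,189.00 = €9,188.87.
Excess = €9,188.87 − €7,828.85 = €1,360.02.

Extra cost ≈ €1,360 per year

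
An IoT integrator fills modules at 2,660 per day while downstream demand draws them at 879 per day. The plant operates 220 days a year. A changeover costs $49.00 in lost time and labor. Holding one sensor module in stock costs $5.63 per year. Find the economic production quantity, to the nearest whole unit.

Q* ≈ 2,242 modules

Annual demand D = 879 × 220 = 193,380.
Production build-up factor (1 − d/p) = 1 − 879/2,660 = 0.6695.
Q* = √(2DS / (H(1 − d/p))) = √(2 × 193,380 × 49 / (5.63 × 0.6695)).
= √(18,951,240 / 3.7696) ≈ 2242.196.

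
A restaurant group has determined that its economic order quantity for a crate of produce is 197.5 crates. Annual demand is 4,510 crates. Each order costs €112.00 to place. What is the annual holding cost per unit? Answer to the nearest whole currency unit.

H ≈ €26

Invert the EOQ relation Q*² = 2DS/H.
From Q* = √(2DS/H): H = 2DS / Q*² = 2 × 4,510 × 112 / 197.5² = 25.8994.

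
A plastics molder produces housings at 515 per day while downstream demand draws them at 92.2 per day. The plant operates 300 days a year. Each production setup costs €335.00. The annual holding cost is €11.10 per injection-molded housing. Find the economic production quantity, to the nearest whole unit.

Q* ≈ 1,426 housings

Annual demand D = 92.2 × 300 = 27,660.
Production build-up factor (1 − d/p) = 1 − 92.2/515 = 0.8210.
Q* = √(2DS / (H(1 − d/p))) = √(2 × 27,660 × 335 / (11.1 × 0.8210)).
= √(18,532,200 / 9.1128) ≈ 1426.061.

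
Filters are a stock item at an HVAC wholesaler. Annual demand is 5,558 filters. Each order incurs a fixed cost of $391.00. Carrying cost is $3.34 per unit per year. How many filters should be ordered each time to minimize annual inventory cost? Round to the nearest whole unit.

Q* ≈ 1,141 filters

EOQ = √(2DS / H) = √(2 × 5,558 × 391 / 3.34).
= √(4,346,356 / 3.34) = √1,301,304.1916 ≈ 1140.747.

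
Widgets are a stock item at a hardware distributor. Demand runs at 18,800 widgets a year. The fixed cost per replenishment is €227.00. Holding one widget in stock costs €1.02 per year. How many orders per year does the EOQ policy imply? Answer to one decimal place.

N ≈ 6.5 orders per year

EOQ = √(2DS/H) = √(2 × 18,800 × 227 / 1.02) ≈ 2892.72.
Orders per year = D / Q* = 18,800 / 2892.72 ≈ 6.499.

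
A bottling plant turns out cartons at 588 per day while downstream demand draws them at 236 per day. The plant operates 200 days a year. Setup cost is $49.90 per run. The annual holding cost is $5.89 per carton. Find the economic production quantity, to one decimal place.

Annual demand D = 236 × 200 = 47,200.
Production build-up factor (1 − d/p) = 1 − 236/588 = 0.5986.
Q* = √(2DS / (H(1 − d/p))) = √(2 × 47,200 × 49.9 / (5.89 × 0.5986)).
= √(4,710,560 / 3.526) ≈ 1155.835.

Q* ≈ 1,155.8 cartons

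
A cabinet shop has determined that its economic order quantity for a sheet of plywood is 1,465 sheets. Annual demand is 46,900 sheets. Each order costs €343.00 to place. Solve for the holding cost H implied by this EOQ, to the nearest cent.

H ≈ €14.99

Squaring Q* = √(2DS/H) gives Q*² = 2DS/H.
From Q* = √(2DS/H): H = 2DS / Q*² = 2 × 46,900 × 343 / 1,465² = 14.9907.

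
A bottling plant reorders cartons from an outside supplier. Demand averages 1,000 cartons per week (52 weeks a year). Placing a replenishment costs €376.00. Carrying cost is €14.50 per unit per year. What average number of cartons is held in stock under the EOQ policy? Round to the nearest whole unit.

Average inventory ≈ 821 cartons

Annual demand D = 1,000 × 52 = 52,000.
The optimal lot size = √(2DS/H) = √(2 × 52,000 × 376 / 14.5) ≈ 1642.20.
Average inventory = Q*/2 ≈ 1642.20 / 2 = 821.101.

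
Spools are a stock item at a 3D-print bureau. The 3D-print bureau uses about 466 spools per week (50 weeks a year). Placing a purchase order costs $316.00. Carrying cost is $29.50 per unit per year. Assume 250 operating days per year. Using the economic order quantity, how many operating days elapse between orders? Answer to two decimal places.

Annual demand D = 466 × 50 = 23,300.
Q* = √(2DS/H) = √(2 × 23,300 × 316 / 29.5) ≈ 706.52.
Cycle time = Q*/D × 250 = 706.52 / 23,300 × 250 ≈ 7.581 days.

T ≈ 7.58 days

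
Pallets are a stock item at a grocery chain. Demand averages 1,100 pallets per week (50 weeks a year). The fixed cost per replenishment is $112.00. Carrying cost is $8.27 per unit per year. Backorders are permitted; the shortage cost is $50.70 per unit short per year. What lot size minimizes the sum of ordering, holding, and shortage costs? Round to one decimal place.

Q* ≈ 1,316.3 pallets

Annual demand D = 1,100 × 50 = 55,000.
With planned backorders, Q* = √(2DS/H) · √((H+B)/B).
√(2DS/H) = √(2 × 55,000 × 112 / 8.27) = 1220.542.
√((H+B)/B) = √((8.27+50.7)/50.7) = 1.0785.
Q* ≈ 1316.328.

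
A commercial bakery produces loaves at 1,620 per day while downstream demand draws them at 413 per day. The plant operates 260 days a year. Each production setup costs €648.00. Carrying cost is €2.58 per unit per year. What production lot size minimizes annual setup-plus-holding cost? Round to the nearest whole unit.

Annual demand D = 413 × 260 = 107,380.
Production build-up factor (1 − d/p) = 1 − 413/1,620 = 0.7451.
Q* = √(2DS / (H(1 − d/p))) = √(2 × 107,380 × 648 / (2.58 × 0.7451)).
= √(139,164,480 / 1.9223) ≈ 8508.602.

Q* ≈ 8,509 loaves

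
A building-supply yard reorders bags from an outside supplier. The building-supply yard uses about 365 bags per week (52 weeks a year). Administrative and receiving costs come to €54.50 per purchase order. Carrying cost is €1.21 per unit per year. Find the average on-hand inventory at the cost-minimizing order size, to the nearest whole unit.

Average inventory ≈ 654 bags

Annual demand D = 365 × 52 = 18,980.
Q* = √(2DS/H) = √(2 × 18,980 × 54.5 / 1.21) ≈ 1307.58.
Average inventory = Q*/2 ≈ 1307.58 / 2 = 653.791.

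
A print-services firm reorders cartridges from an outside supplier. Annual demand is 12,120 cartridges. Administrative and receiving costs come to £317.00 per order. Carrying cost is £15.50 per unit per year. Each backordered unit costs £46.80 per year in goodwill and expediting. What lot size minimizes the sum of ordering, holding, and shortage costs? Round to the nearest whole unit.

With planned backorders, Q* = √(2DS/H) · √((H+B)/B).
√(2DS/H) = √(2 × 12,120 × 317 / 15.5) = 704.093.
√((H+B)/B) = √((15.5+46.8)/46.8) = 1.1538.
Q* ≈ 812.365.

Q* ≈ 812 cartridges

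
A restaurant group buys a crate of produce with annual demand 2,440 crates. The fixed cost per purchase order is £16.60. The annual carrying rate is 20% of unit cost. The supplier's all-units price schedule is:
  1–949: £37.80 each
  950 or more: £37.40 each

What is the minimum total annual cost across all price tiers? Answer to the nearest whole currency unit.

Holding cost per unit per year at price C is H = 0.20·C.
For each price level, check whether its EOQ is feasible; otherwise the best quantity at that price is the breakpoint.
EOQ at £37.80 = 103.5 (feasible in tier 1): TC = 2,440×£37.80 + (2,440/103.5)×16.6 + (103.5/2)×0.20×£37.80 = £93,014.57.
EOQ at £37.40 = 104.1 < 950, so use break Q=950: TC = 2,440×£37.40 + (2,440/950.0)×16.6 + (950.0/2)×0.20×£37.40 = £94,851.64.
Lowest total cost among the candidates is at Q = 103.5.

TC* ≈ £93,015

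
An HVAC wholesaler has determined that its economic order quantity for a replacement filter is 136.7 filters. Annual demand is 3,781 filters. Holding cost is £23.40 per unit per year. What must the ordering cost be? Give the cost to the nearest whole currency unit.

Squaring Q* = √(2DS/H) gives Q*² = 2DS/H.
From Q* = √(2DS/H): S = Q*²H / (2D) = 136.7² × 23.4 / (2 × 3,781) = 57.8251.

S ≈ £58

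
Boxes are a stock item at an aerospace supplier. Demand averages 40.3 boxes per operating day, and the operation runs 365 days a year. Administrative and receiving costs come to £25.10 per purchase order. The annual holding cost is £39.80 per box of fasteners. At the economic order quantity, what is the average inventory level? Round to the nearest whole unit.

Annual demand D = 40.3 × 365 = 14,709.5.
Q* = √(2DS/H) = √(2 × 14,709.5 × 25.1 / 39.8) ≈ 136.21.
Average inventory = Q*/2 ≈ 136.21 / 2 = 68.105.

Average inventory ≈ 68 boxes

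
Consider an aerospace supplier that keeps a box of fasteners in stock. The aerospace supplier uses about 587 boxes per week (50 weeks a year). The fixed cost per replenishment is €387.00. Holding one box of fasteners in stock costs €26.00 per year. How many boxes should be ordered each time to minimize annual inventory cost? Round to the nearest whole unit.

Annual demand D = 587 × 50 = 29,350.
EOQ = √(2DS / H) = √(2 × 29,350 × 387 / 26).
= √(22,716,900 / 26) = √873,726.9231 ≈ 934.734.

Q* ≈ 935 boxes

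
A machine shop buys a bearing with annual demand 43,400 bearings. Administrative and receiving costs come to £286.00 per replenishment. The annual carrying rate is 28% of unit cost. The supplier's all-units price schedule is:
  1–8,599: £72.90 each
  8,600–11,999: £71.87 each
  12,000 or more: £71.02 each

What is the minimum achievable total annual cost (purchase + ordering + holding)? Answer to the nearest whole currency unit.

Holding cost per unit per year at price C is H = 0.28·C.
Candidates are each tier's EOQ (if it falls in that tier) and each price-break quantity.
EOQ at £72.90 = 1102.8 (feasible in tier 1): TC = 43,400×£72.90 + (43,400/1102.8)×286 + (1102.8/2)×0.28×£72.90 = £3,186,370.53.
EOQ at £71.87 = 1110.7 < 8600, so use break Q=8600: TC = 43,400×£71.87 + (43,400/8600.0)×286 + (8600.0/2)×0.28×£71.87 = £3,207,132.78.
EOQ at £71.02 = 1117.3 < 12000, so use break Q=12000: TC = 43,400×£71.02 + (43,400/12000.0)×286 + (12000.0/2)×0.28×£71.02 = £3,202,615.97.
Lowest total cost among the candidates is at Q = 1102.8.

TC* ≈ £3,186,371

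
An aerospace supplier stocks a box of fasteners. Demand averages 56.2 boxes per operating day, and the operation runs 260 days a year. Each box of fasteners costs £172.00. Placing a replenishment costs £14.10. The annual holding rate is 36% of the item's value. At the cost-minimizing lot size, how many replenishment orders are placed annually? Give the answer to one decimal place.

Annual demand D = 56.2 × 260 = 14,612.
Holding cost H = 0.36 × £172.00 = £61.9200 per unit per year.
Q* = √(2DS/H) = √(2 × 14,612 × 14.1 / 61.92) ≈ 81.58.
Orders per year = D / Q* = 14,612 / 81.58 ≈ 179.121.

N ≈ 179.1 orders per year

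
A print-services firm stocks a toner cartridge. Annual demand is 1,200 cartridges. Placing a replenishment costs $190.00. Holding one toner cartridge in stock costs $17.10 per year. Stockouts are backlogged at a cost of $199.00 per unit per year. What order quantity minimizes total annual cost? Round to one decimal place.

With planned backorders, Q* = √(2DS/H) · √((H+B)/B).
√(2DS/H) = √(2 × 1,200 × 190 / 17.1) = 163.299.
√((H+B)/B) = √((17.1+199)/199) = 1.0421.
Q* ≈ 170.171.

Q* ≈ 170.2 cartridges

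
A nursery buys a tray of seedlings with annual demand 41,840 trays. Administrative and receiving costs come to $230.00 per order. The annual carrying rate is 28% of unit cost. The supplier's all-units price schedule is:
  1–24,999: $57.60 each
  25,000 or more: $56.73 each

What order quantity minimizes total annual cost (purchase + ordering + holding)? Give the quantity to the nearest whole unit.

Q* ≈ 1,092 trays

Holding cost per unit per year at price C is H = 0.28·C.
Candidates are each tier's EOQ (if it falls in that tier) and each price-break quantity.
EOQ at $57.60 = 1092.4 (feasible in tier 1): TC = 41,840×$57.60 + (41,840/1092.4)×230 + (1092.4/2)×0.28×$57.60 = $2,427,602.34.
EOQ at $56.73 = 1100.8 < 25000, so use break Q=25000: TC = 41,840×$56.73 + (41,840/25000.0)×230 + (25000.0/2)×0.28×$56.73 = $2,572,523.13.
Lowest total cost is $2,427,602.34 at Q = 1092.4.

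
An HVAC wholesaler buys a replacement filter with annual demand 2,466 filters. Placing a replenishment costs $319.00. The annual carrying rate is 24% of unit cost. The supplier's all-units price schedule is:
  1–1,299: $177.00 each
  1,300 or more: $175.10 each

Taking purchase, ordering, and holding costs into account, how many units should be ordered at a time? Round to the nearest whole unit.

Holding cost per unit per year at price C is H = 0.24·C.
Candidates are each tier's EOQ (if it falls in that tier) and each price-break quantity.
EOQ at $177.00 = 192.4 (feasible in tier 1): TC = 2,466×$177.00 + (2,466/192.4)×319 + (192.4/2)×0.24×$177.00 = $444,657.21.
EOQ at $175.10 = 193.5 < 1300, so use break Q=1300: TC = 2,466×$175.10 + (2,466/1300.0)×319 + (1300.0/2)×0.24×$175.10 = $459,717.32.
Lowest total cost is $444,657.21 at Q = 192.4.

Q* ≈ 192 filters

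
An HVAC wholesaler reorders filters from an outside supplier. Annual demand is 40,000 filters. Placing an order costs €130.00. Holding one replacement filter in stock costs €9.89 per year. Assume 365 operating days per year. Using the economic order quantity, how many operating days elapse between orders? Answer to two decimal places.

T ≈ 9.36 days

EOQ = √(2DS/H) = √(2 × 40,000 × 130 / 9.89) ≈ 1025.46.
Cycle time = Q*/D × 365 = 1025.46 / 40,000 × 365 ≈ 9.357 days.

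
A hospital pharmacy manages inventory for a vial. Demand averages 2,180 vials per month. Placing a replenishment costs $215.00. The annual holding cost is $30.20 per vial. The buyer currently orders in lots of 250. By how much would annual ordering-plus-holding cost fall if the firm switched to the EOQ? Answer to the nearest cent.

Annual demand D = 2,180 × 12 = 26,160.
EOQ = √(2DS/H) = √(2 × 26,160 × 215 / 30.2) ≈ 610.31.
Cost at Q* = (D/Q*)S + (Q*/2)H = √(2DSH) ≈ $18,431.33.
Cost at Q = 250: (26,160/250)×215 + (250/2)×30.2 = $22,497.60 + $3,775.00 = $26,272.60.
Excess = $26,272.60 − $18,431.33 = $7,841.27.

Extra cost ≈ $7,841.27 per year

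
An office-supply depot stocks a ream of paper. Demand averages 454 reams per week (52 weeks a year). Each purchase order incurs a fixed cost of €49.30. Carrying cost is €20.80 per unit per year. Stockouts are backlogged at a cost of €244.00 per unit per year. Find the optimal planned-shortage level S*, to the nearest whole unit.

S* ≈ 27 reams

Annual demand D = 454 × 52 = 23,608.
With planned backorders, Q* = √(2DS/H) · √((H+B)/B).
√(2DS/H) = √(2 × 23,608 × 49.3 / 20.8) = 334.531.
√((H+B)/B) = √((20.8+244)/244) = 1.0418.
Q* ≈ 348.498.
S* = Q* · H/(H+B) = 348.498 × 20.8/264.8 ≈ 27.374.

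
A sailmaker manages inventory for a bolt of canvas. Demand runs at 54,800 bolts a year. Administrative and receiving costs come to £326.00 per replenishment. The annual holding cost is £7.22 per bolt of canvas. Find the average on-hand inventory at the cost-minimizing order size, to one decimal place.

The optimal lot size = √(2DS/H) = √(2 × 54,800 × 326 / 7.22) ≈ 2224.57.
Average inventory = Q*/2 ≈ 2224.57 / 2 = 1112.283.

Average inventory ≈ 1,112.3 bolts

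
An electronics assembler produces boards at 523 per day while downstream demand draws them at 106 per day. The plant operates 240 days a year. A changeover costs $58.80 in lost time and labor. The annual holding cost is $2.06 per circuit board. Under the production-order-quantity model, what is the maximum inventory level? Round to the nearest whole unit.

I_max ≈ 1,076 boards

Annual demand D = 106 × 240 = 25,440.
Production build-up factor (1 − d/p) = 1 − 106/523 = 0.7973.
Q* = √(2DS / (H(1 − d/p))) = √(2 × 25,440 × 58.8 / (2.06 × 0.7973)).
= √(2,991,744 / 1.6425) ≈ 1349.620.
Maximum inventory = Q*(1 − d/p) = 1349.620 × 0.7973 ≈ 1076.083.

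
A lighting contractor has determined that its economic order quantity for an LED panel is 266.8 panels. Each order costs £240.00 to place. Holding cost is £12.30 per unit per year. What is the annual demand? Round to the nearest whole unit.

D ≈ 1,824 panels per year

Invert the EOQ relation Q*² = 2DS/H.
From Q* = √(2DS/H): D = Q*²H / (2S) = 266.8² × 12.3 / (2 × 240) = 1824.045.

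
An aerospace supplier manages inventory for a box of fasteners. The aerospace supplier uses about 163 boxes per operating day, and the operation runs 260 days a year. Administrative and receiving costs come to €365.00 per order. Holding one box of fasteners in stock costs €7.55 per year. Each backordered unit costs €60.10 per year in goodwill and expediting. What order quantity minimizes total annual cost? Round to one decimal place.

Q* ≈ 2,147.7 boxes

Annual demand D = 163 × 260 = 42,380.
With planned backorders, Q* = √(2DS/H) · √((H+B)/B).
√(2DS/H) = √(2 × 42,380 × 365 / 7.55) = 2024.270.
√((H+B)/B) = √((7.55+60.1)/60.1) = 1.0610.
Q* ≈ 2147.658.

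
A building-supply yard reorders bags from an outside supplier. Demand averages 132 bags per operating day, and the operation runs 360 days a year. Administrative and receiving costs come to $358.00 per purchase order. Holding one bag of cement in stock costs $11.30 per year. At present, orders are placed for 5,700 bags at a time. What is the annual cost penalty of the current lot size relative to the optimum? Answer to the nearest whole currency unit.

Extra cost ≈ $15,582 per year

Annual demand D = 132 × 360 = 47,520.
EOQ = √(2DS/H) = √(2 × 47,520 × 358 / 11.3) ≈ 1735.22.
Cost at Q* = (D/Q*)S + (Q*/2)H = √(2DSH) ≈ $19,608.03.
Cost at Q = 5,700: (47,520/5,700)×358 + (5,700/2)×11.3 = $2,984.59 + $32,205.00 = $35,189.59.
Excess = $35,189.59 − $19,608.03 = $15,581.56.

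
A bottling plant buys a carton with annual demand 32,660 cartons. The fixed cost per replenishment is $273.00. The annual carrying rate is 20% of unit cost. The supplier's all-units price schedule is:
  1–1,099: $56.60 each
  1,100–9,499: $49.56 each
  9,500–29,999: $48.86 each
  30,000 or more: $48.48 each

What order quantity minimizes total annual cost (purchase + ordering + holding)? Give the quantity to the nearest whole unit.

Holding cost per unit per year at price C is H = 0.20·C.
Evaluate total cost at each tier's feasible EOQ or, if the EOQ is below the tier, at the tier's minimum quantity.
Tier 1 ($56.60): EOQ = 1255.1 exceeds tier's upper bound 1099, so this tier is dominated.
EOQ at $49.56 = 1341.3 (feasible in tier 2): TC = 32,660×$49.56 + (32,660/1341.3)×273 + (1341.3/2)×0.20×$49.56 = $1,631,924.50.
EOQ at $48.86 = 1350.9 < 9500, so use break Q=9500: TC = 32,660×$48.86 + (32,660/9500.0)×273 + (9500.0/2)×0.20×$48.86 = $1,643,123.15.
EOQ at $48.48 = 1356.2 < 30000, so use break Q=30000: TC = 32,660×$48.48 + (32,660/30000.0)×273 + (30000.0/2)×0.20×$48.48 = $1,729,094.01.
Lowest total cost is $1,631,924.50 at Q = 1341.3.

Q* ≈ 1,341 cartons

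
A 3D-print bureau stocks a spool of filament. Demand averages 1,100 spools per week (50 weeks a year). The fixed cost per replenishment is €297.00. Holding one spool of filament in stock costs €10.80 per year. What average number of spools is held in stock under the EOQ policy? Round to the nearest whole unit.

Annual demand D = 1,100 × 50 = 55,000.
The optimal lot size = √(2DS/H) = √(2 × 55,000 × 297 / 10.8) ≈ 1739.25.
Average inventory = Q*/2 ≈ 1739.25 / 2 = 869.626.

Average inventory ≈ 870 spools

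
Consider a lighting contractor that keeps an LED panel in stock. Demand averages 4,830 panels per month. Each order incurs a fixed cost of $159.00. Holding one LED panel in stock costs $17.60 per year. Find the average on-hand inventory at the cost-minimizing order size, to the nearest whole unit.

Annual demand D = 4,830 × 12 = 57,960.
The optimal lot size = √(2DS/H) = √(2 × 57,960 × 159 / 17.6) ≈ 1023.34.
Average inventory = Q*/2 ≈ 1023.34 / 2 = 511.672.

Average inventory ≈ 512 panels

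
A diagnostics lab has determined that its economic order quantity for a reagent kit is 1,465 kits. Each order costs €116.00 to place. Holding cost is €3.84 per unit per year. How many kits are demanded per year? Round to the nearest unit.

Squaring Q* = √(2DS/H) gives Q*² = 2DS/H.
From Q* = √(2DS/H): D = Q*²H / (2S) = 1,465² × 3.84 / (2 × 116) = 35523.724.

D ≈ 35,524 kits per year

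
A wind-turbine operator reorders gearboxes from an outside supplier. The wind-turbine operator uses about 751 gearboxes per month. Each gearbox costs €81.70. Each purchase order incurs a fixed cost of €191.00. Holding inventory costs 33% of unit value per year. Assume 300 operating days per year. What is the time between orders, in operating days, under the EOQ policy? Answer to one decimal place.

Annual demand D = 751 × 12 = 9,012.
Holding cost H = 0.33 × €81.70 = €26.9610 per unit per year.
EOQ = √(2DS/H) = √(2 × 9,012 × 191 / 26.961) ≈ 357.33.
Cycle time = Q*/D × 300 = 357.33 / 9,012 × 300 ≈ 11.895 days.

T ≈ 11.9 days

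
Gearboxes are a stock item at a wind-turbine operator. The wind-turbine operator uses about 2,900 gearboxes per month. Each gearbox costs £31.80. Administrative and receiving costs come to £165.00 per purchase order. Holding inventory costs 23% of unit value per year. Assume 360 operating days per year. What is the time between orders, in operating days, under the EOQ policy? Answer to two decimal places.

Annual demand D = 2,900 × 12 = 34,800.
Holding cost H = 0.23 × £31.80 = £7.3140 per unit per year.
Q* = √(2DS/H) = √(2 × 34,800 × 165 / 7.314) ≈ 1253.05.
Cycle time = Q*/D × 360 = 1253.05 / 34,800 × 360 ≈ 12.963 days.

T ≈ 12.96 days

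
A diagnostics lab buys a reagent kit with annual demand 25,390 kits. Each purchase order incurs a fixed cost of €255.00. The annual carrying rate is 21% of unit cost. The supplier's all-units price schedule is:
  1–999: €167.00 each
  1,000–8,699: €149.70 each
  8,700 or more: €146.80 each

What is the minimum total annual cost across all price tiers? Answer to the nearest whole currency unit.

TC* ≈ €3,823,076

Holding cost per unit per year at price C is H = 0.21·C.
For each price level, check whether its EOQ is feasible; otherwise the best quantity at that price is the breakpoint.
EOQ at €167.00 = 607.6 (feasible in tier 1): TC = 25,390×€167.00 + (25,390/607.6)×255 + (607.6/2)×0.21×€167.00 = €4,261,440.04.
EOQ at €149.70 = 641.8 < 1000, so use break Q=1000: TC = 25,390×€149.70 + (25,390/1000.0)×255 + (1000.0/2)×0.21×€149.70 = €3,823,075.95.
EOQ at €146.80 = 648.1 < 8700, so use break Q=8700: TC = 25,390×€146.80 + (25,390/8700.0)×255 + (8700.0/2)×0.21×€146.80 = €3,862,097.99.
Lowest total cost among the candidates is at Q = 1000.0.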